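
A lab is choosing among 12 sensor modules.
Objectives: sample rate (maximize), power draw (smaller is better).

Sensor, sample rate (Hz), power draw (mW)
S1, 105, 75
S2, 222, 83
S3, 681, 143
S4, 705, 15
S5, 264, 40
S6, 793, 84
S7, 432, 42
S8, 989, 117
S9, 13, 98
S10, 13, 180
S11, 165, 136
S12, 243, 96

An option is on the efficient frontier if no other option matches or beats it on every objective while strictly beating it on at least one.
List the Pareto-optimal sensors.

S4, S6, S8

S1: dominated by S4 (sample rate 705≥105, power draw 15≤75).
S2: dominated by S4 (sample rate 705≥222, power draw 15≤83).
S3: dominated by S4 (sample rate 705≥681, power draw 15≤143).
S4: not dominated (best power draw).
S5: dominated by S4 (sample rate 705≥264, power draw 15≤40).
S6: not dominated.
S7: dominated by S4 (sample rate 705≥432, power draw 15≤42).
S8: not dominated (best sample rate).
S9: dominated by S1 (sample rate 105≥13, power draw 75≤98).
S10: dominated by S1 (sample rate 105≥13, power draw 75≤180).
S11: dominated by S2 (sample rate 222≥165, power draw 83≤136).
S12: dominated by S4 (sample rate 705≥243, power draw 15≤96).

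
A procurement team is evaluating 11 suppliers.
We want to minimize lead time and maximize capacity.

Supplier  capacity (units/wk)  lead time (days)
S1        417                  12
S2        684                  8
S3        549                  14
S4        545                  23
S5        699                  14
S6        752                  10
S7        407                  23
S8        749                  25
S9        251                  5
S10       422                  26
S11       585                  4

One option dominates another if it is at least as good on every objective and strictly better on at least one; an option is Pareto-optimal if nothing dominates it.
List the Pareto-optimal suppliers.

S2, S6, S11

S1: dominated by S2 (capacity 684≥417, lead time 8≤12).
S2: not dominated.
S3: dominated by S2 (capacity 684≥549, lead time 8≤14).
S4: dominated by S2 (capacity 684≥545, lead time 8≤23).
S5: dominated by S6 (capacity 752≥699, lead time 10≤14).
S6: not dominated (best capacity).
S7: dominated by S1 (capacity 417≥407, lead time 12≤23).
S8: dominated by S6 (capacity 752≥749, lead time 10≤25).
S9: dominated by S11 (capacity 585≥251, lead time 4≤5).
S10: dominated by S2 (capacity 684≥422, lead time 8≤26).
S11: not dominated (best lead time).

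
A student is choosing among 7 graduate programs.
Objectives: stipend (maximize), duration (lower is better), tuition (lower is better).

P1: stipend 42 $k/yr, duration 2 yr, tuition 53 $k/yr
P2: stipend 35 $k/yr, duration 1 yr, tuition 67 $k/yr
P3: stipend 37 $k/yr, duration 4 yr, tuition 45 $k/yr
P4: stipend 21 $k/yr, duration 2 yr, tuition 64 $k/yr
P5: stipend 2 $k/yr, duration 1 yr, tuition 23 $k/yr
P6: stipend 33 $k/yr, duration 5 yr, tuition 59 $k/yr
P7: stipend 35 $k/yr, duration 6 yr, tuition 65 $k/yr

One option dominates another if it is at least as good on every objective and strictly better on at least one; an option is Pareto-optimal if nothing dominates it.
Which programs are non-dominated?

P1, P2, P3, P5

P1: not dominated (best stipend).
P2: not dominated.
P3: not dominated.
P4: dominated by P1 (stipend 42≥21, duration 2≤2, tuition 53≤64).
P5: not dominated (best tuition).
P6: dominated by P1 (stipend 42≥33, duration 2≤5, tuition 53≤59).
P7: dominated by P1 (stipend 42≥35, duration 2≤6, tuition 53≤65).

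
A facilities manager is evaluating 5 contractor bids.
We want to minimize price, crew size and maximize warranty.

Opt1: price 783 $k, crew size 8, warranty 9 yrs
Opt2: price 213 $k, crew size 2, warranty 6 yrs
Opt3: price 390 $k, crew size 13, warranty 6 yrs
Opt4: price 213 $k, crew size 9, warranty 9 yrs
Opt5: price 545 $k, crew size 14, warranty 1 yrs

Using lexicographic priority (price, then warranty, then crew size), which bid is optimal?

Opt4

First minimize price: best is 213, kept {Opt2, Opt4}.
Then maximize warranty: best is 9, kept {Opt4}.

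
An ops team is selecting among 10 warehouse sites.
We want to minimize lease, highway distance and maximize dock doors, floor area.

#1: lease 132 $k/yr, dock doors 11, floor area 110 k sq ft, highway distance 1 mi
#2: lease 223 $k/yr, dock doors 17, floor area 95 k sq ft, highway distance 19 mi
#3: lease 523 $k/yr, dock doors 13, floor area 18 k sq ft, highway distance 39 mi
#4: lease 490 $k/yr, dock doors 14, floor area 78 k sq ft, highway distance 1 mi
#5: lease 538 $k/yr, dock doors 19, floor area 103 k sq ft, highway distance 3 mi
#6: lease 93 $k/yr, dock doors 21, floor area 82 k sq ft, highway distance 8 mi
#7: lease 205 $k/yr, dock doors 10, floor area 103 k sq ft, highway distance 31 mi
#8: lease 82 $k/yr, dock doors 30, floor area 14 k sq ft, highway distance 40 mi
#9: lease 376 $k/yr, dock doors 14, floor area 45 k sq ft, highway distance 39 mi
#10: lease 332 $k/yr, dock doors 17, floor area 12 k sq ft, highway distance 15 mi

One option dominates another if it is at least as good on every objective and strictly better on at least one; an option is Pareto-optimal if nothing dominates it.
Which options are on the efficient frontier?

#1, #2, #4, #5, #6, #8

#1: not dominated (best floor area).
#2: not dominated.
#3: dominated by #2 (lease 223≤523, dock doors 17≥13, floor area 95≥18, highway distance 19≤39).
#4: not dominated.
#5: not dominated.
#6: not dominated.
#7: dominated by #1 (lease 132≤205, dock doors 11≥10, floor area 110≥103, highway distance 1≤31).
#8: not dominated (best lease).
#9: dominated by #2 (lease 223≤376, dock doors 17≥14, floor area 95≥45, highway distance 19≤39).
#10: dominated by #6 (lease 93≤332, dock doors 21≥17, floor area 82≥12, highway distance 8≤15).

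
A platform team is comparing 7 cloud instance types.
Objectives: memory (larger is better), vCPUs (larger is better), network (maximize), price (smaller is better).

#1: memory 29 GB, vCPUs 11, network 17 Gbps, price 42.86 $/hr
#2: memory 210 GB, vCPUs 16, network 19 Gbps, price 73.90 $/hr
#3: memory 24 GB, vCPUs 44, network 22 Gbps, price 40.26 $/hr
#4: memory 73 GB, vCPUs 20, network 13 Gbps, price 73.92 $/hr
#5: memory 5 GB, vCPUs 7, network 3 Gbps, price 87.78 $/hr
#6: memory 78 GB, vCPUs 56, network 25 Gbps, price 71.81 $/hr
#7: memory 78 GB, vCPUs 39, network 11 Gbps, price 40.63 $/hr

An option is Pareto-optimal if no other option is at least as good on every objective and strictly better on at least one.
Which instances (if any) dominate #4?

#6

#6: memory 78≥73, vCPUs 56≥20, network 25≥13, price 71.81≤73.92 — dominates #4.
Others (#1, #2, #3, #5, #7) are each worse than #4 on at least one objective.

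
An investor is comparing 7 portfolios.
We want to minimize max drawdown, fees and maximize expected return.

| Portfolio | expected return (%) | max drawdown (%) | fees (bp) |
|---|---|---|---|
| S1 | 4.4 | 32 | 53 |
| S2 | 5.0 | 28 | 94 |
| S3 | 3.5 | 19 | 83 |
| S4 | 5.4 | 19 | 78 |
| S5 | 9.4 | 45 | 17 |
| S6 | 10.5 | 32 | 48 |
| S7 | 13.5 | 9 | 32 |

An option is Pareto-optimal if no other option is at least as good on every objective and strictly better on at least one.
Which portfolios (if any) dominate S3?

S4, S7

S4: expected return 5.4≥3.5, max drawdown 19≤19, fees 78≤83 — dominates S3.
S7: expected return 13.5≥3.5, max drawdown 9≤19, fees 32≤83 — dominates S3.
Others (S1, S2, S5, S6) are each worse than S3 on at least one objective.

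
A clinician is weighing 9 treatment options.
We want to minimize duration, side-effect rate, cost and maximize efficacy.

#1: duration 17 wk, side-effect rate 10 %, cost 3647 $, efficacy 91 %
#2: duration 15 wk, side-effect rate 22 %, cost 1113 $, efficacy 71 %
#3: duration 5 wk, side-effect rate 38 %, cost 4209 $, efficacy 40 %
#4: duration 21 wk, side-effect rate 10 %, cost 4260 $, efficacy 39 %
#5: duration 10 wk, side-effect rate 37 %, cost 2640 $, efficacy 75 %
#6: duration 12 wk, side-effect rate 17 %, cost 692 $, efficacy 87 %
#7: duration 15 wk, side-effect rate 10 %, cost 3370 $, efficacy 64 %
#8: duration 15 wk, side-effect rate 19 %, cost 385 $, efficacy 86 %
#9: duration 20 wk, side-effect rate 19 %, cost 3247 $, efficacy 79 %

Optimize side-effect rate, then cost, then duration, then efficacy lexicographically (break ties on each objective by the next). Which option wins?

First minimize side-effect rate: best is 10, kept {#1, #4, #7}.
Then minimize cost: best is 3370, kept {#7}.

#7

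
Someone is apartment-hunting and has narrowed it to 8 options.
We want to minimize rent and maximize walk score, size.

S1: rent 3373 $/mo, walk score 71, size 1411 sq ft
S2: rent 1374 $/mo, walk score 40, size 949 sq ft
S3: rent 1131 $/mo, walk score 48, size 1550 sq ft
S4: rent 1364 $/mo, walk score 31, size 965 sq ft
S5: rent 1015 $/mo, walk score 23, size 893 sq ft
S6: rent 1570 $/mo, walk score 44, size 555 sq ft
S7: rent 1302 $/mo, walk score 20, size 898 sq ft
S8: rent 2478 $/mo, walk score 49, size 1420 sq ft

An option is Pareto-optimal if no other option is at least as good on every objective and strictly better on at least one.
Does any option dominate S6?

Yes

S3 vs S6: rent 1131≤1570, walk score 48≥44, size 1550≥555 — S3 is at least as good on every objective and strictly better on at least one, so S3 dominates S6.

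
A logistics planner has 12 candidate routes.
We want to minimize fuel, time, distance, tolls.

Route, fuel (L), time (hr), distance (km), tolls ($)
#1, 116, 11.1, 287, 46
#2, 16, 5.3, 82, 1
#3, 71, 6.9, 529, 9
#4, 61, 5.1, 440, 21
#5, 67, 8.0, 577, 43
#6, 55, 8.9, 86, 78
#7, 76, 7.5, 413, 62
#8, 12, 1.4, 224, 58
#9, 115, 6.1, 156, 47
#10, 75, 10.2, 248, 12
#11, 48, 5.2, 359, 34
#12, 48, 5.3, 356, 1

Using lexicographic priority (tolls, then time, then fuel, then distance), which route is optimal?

First minimize tolls: best is 1, kept {#2, #12}.
Then minimize time: best is 5.3, kept {#2, #12}.
Then minimize fuel: best is 16, kept {#2}.

#2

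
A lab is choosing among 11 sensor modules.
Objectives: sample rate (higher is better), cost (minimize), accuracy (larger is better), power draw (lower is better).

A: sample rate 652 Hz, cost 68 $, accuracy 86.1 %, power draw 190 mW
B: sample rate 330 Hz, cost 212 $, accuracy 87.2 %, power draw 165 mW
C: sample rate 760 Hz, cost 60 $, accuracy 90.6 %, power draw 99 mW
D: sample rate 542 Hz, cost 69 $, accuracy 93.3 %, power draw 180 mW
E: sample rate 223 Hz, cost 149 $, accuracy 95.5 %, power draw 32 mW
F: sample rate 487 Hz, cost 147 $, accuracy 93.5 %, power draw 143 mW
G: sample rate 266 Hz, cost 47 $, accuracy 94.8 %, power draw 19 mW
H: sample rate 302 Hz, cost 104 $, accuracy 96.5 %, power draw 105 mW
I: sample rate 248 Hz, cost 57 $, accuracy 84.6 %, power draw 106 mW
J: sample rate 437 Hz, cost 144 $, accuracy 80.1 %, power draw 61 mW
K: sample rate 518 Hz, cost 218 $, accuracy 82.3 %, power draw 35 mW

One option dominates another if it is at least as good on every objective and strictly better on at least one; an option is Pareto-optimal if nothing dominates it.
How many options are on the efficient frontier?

8

A: dominated by C (sample rate 760≥652, cost 60≤68, accuracy 90.6≥86.1, power draw 99≤190).
B: dominated by C (sample rate 760≥330, cost 60≤212, accuracy 90.6≥87.2, power draw 99≤165).
C: not dominated (best sample rate).
D: not dominated.
E: not dominated.
F: not dominated.
G: not dominated (best cost).
H: not dominated (best accuracy).
I: dominated by G (sample rate 266≥248, cost 47≤57, accuracy 94.8≥84.6, power draw 19≤106).
J: not dominated.
K: not dominated.
Pareto-optimal: C, D, E, F, G, H, J, K → 8.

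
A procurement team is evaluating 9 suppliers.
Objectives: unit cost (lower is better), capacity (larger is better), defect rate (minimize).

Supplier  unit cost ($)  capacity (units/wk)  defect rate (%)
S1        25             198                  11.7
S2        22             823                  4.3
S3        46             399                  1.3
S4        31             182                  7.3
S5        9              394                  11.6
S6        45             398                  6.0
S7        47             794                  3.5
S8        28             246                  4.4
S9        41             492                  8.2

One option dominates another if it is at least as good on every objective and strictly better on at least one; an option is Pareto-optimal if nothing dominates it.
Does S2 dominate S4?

Yes

S2 vs S4: unit cost 22≤31, capacity 823≥182, defect rate 4.3≤7.3 — S2 is at least as good on every objective with at least one strict improvement.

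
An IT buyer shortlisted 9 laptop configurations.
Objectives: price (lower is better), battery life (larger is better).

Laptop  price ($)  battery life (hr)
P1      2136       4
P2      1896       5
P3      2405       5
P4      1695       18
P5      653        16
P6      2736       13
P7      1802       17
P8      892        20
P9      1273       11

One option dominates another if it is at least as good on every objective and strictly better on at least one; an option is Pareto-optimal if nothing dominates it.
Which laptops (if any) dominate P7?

P4: price 1695≤1802, battery life 18≥17 — dominates P7.
P8: price 892≤1802, battery life 20≥17 — dominates P7.
Others (P1, P2, P3, P5, P6, P9) are each worse than P7 on at least one objective.

P4, P8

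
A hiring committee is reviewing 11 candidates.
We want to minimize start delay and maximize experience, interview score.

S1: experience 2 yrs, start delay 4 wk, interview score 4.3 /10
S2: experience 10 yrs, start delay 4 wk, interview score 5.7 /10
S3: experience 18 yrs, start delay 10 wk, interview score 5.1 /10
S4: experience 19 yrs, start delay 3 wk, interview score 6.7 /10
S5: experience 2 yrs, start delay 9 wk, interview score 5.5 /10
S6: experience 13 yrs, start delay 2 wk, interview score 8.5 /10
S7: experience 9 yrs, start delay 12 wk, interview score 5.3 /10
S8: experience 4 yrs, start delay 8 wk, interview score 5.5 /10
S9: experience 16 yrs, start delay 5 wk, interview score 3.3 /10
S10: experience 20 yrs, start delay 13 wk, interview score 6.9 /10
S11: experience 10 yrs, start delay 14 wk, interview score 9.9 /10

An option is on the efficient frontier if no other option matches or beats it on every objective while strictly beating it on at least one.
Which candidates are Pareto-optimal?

S1: dominated by S2 (experience 10≥2, start delay 4≤4, interview score 5.7≥4.3).
S2: dominated by S4 (experience 19≥10, start delay 3≤4, interview score 6.7≥5.7).
S3: dominated by S4 (experience 19≥18, start delay 3≤10, interview score 6.7≥5.1).
S4: not dominated.
S5: dominated by S2 (experience 10≥2, start delay 4≤9, interview score 5.7≥5.5).
S6: not dominated (best start delay).
S7: dominated by S2 (experience 10≥9, start delay 4≤12, interview score 5.7≥5.3).
S8: dominated by S2 (experience 10≥4, start delay 4≤8, interview score 5.7≥5.5).
S9: dominated by S4 (experience 19≥16, start delay 3≤5, interview score 6.7≥3.3).
S10: not dominated (best experience).
S11: not dominated (best interview score).

S4, S6, S10, S11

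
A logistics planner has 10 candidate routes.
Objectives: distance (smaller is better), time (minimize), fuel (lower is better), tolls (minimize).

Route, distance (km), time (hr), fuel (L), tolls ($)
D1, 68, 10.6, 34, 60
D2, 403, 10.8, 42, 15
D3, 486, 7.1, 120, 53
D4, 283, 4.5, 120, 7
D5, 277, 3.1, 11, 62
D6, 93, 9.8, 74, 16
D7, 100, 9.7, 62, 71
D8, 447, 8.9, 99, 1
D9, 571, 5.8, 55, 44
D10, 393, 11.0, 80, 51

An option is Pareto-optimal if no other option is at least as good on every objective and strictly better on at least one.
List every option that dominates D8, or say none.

none

D1: worse on time (10.6 vs 8.9).
D2: worse on time (10.8 vs 8.9).
D3: worse on distance (486 vs 447).
D4: worse on fuel (120 vs 99).
D5: worse on tolls (62 vs 1).
D6: worse on time (9.8 vs 8.9).
D7: worse on time (9.7 vs 8.9).
D9: worse on distance (571 vs 447).
D10: worse on time (11.0 vs 8.9).
No option dominates D8.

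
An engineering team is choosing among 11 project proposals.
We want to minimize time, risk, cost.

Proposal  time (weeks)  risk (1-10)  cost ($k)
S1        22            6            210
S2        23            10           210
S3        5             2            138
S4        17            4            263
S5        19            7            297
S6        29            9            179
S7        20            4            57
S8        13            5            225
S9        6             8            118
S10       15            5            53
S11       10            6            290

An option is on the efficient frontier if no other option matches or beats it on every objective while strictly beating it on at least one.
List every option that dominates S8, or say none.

S3

S3: time 5≤13, risk 2≤5, cost 138≤225 — dominates S8.
Others (S1, S2, S4, S5, S6, S7, S9, S10, S11) are each worse than S8 on at least one objective.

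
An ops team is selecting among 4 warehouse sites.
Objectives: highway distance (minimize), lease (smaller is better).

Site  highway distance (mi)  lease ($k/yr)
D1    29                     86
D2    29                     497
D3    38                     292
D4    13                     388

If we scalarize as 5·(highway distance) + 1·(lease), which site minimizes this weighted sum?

D1

D1: 5·29 + 1·86 = 231
D2: 5·29 + 1·497 = 642
D3: 5·38 + 1·292 = 482
D4: 5·13 + 1·388 = 453
Lowest: D1 at 231.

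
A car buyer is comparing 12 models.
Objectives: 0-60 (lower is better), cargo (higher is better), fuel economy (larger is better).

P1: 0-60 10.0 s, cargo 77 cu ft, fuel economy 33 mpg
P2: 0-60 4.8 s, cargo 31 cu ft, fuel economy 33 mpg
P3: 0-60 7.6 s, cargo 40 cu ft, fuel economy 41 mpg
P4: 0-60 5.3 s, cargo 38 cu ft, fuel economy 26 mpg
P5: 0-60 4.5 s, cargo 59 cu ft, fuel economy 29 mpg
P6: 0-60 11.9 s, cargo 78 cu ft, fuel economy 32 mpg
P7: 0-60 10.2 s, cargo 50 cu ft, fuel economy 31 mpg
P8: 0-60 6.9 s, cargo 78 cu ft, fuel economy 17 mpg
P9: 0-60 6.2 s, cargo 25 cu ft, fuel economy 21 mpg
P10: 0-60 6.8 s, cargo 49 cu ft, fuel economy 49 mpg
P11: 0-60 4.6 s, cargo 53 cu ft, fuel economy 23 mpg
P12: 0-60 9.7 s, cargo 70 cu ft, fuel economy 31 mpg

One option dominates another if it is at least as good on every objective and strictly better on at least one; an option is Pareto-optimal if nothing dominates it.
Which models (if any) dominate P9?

P2, P4, P5, P11

P2: 0-60 4.8≤6.2, cargo 31≥25, fuel economy 33≥21 — dominates P9.
P4: 0-60 5.3≤6.2, cargo 38≥25, fuel economy 26≥21 — dominates P9.
P5: 0-60 4.5≤6.2, cargo 59≥25, fuel economy 29≥21 — dominates P9.
P11: 0-60 4.6≤6.2, cargo 53≥25, fuel economy 23≥21 — dominates P9.
Others (P1, P3, P6, P7, P8, P10, P12) are each worse than P9 on at least one objective.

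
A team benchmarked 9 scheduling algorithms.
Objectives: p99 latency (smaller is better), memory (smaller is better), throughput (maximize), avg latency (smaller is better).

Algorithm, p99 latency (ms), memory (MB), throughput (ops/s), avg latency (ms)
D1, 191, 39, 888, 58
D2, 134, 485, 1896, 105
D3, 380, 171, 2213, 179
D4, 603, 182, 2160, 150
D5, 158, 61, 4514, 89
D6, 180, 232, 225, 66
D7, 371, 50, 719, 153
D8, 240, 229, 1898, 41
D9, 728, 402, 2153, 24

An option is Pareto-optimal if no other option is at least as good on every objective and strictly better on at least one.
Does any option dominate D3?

D5 vs D3: p99 latency 158≤380, memory 61≤171, throughput 4514≥2213, avg latency 89≤179 — D5 is at least as good on every objective and strictly better on at least one, so D5 dominates D3.

Yes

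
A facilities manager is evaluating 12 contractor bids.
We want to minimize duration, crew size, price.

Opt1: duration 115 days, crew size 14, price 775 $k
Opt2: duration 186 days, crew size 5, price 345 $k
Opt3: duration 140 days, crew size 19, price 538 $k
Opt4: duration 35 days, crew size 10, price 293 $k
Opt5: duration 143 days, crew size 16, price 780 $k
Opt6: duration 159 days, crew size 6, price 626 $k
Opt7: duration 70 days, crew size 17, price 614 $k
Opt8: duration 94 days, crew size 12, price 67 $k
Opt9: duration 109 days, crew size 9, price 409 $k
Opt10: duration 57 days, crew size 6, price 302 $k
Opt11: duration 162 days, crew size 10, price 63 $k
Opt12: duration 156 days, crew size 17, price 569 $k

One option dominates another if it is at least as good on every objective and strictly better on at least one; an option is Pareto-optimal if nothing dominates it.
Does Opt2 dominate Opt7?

No

Opt2 vs Opt7: Opt2 is worse on duration (186 vs 70), so it does not dominate Opt7.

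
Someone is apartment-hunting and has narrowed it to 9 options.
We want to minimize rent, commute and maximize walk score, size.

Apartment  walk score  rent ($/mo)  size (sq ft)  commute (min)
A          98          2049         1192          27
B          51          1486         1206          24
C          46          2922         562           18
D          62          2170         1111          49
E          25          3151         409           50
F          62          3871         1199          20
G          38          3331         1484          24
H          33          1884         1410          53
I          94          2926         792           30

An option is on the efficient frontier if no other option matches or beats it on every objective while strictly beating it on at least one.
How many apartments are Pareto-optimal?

6

A: not dominated (best walk score).
B: not dominated (best rent).
C: not dominated (best commute).
D: dominated by A (walk score 98≥62, rent 2049≤2170, size 1192≥1111, commute 27≤49).
E: dominated by A (walk score 98≥25, rent 2049≤3151, size 1192≥409, commute 27≤50).
F: not dominated.
G: not dominated (best size).
H: not dominated.
I: dominated by A (walk score 98≥94, rent 2049≤2926, size 1192≥792, commute 27≤30).
Pareto-optimal: A, B, C, F, G, H → 6.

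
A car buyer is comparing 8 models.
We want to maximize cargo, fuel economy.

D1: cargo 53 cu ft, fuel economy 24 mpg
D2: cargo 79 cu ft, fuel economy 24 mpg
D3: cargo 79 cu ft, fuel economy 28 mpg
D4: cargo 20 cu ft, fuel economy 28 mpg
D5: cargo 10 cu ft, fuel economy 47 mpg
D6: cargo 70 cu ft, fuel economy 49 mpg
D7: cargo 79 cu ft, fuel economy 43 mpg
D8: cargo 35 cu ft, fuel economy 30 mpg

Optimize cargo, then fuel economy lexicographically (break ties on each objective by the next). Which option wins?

D7

First maximize cargo: best is 79, kept {D2, D3, D7}.
Then maximize fuel economy: best is 43, kept {D7}.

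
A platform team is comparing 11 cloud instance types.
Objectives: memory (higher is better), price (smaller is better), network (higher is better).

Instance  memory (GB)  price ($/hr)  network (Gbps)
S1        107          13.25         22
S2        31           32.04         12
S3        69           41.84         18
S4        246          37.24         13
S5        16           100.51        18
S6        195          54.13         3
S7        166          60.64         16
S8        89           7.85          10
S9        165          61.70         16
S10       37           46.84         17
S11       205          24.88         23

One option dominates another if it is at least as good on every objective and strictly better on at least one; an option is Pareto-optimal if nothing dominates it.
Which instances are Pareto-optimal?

S1: not dominated.
S2: dominated by S1 (memory 107≥31, price 13.25≤32.04, network 22≥12).
S3: dominated by S1 (memory 107≥69, price 13.25≤41.84, network 22≥18).
S4: not dominated (best memory).
S5: dominated by S1 (memory 107≥16, price 13.25≤100.51, network 22≥18).
S6: dominated by S4 (memory 246≥195, price 37.24≤54.13, network 13≥3).
S7: dominated by S11 (memory 205≥166, price 24.88≤60.64, network 23≥16).
S8: not dominated (best price).
S9: dominated by S7 (memory 166≥165, price 60.64≤61.70, network 16≥16).
S10: dominated by S1 (memory 107≥37, price 13.25≤46.84, network 22≥17).
S11: not dominated (best network).

S1, S4, S8, S11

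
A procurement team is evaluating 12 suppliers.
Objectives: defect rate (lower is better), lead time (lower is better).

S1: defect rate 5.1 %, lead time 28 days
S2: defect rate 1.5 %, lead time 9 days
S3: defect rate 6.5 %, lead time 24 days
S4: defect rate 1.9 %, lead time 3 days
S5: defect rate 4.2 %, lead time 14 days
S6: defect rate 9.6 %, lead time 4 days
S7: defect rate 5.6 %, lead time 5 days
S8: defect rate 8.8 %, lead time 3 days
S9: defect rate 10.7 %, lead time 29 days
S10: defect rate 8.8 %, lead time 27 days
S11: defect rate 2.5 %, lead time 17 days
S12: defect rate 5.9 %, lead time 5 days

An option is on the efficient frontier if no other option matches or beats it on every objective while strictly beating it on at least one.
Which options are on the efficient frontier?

S2, S4

S1: dominated by S2 (defect rate 1.5≤5.1, lead time 9≤28).
S2: not dominated (best defect rate).
S3: dominated by S2 (defect rate 1.5≤6.5, lead time 9≤24).
S4: not dominated.
S5: dominated by S2 (defect rate 1.5≤4.2, lead time 9≤14).
S6: dominated by S4 (defect rate 1.9≤9.6, lead time 3≤4).
S7: dominated by S4 (defect rate 1.9≤5.6, lead time 3≤5).
S8: dominated by S4 (defect rate 1.9≤8.8, lead time 3≤3).
S9: dominated by S1 (defect rate 5.1≤10.7, lead time 28≤29).
S10: dominated by S2 (defect rate 1.5≤8.8, lead time 9≤27).
S11: dominated by S2 (defect rate 1.5≤2.5, lead time 9≤17).
S12: dominated by S4 (defect rate 1.9≤5.9, lead time 3≤5).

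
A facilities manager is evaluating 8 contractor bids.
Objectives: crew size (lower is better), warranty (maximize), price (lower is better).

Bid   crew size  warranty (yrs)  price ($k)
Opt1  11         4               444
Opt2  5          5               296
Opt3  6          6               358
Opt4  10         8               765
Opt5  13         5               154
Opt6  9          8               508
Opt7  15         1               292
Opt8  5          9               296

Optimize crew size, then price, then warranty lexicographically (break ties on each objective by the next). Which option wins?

First minimize crew size: best is 5, kept {Opt2, Opt8}.
Then minimize price: best is 296, kept {Opt2, Opt8}.
Then maximize warranty: best is 9, kept {Opt8}.

Opt8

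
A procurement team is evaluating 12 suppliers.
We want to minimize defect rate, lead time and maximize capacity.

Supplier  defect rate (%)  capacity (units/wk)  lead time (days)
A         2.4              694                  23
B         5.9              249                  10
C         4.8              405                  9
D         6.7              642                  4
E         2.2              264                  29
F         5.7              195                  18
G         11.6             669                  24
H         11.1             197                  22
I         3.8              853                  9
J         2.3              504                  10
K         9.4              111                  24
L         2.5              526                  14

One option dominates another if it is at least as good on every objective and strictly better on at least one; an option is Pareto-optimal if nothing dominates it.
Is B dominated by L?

No

L vs B: L is worse on lead time (14 vs 10), so it does not dominate B.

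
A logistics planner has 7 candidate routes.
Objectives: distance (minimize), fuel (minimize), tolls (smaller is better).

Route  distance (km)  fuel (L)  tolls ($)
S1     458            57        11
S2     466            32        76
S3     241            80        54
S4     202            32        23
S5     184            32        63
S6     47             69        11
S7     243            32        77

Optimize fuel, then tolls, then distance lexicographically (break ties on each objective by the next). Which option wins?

S4

First minimize fuel: best is 32, kept {S2, S4, S5, S7}.
Then minimize tolls: best is 23, kept {S4}.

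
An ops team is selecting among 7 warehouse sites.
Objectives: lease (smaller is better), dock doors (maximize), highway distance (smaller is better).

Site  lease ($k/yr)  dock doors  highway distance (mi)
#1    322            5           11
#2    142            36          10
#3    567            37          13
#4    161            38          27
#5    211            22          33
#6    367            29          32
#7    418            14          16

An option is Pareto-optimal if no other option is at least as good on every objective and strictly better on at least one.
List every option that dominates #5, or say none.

#2: lease 142≤211, dock doors 36≥22, highway distance 10≤33 — dominates #5.
#4: lease 161≤211, dock doors 38≥22, highway distance 27≤33 — dominates #5.
Others (#1, #3, #6, #7) are each worse than #5 on at least one objective.

#2, #4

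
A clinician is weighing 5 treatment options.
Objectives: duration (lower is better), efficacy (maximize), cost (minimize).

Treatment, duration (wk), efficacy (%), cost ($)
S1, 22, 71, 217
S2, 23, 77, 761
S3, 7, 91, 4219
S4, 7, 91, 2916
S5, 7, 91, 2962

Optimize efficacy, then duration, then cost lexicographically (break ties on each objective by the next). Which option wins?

S4

First maximize efficacy: best is 91, kept {S3, S4, S5}.
Then minimize duration: best is 7, kept {S3, S4, S5}.
Then minimize cost: best is 2916, kept {S4}.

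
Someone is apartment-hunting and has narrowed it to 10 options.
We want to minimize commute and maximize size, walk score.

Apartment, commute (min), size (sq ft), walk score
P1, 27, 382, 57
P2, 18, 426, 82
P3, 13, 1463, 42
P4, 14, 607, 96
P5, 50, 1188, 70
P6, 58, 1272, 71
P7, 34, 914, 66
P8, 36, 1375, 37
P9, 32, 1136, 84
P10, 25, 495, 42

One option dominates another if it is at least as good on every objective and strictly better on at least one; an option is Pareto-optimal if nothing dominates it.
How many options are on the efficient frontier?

P1: dominated by P2 (commute 18≤27, size 426≥382, walk score 82≥57).
P2: dominated by P4 (commute 14≤18, size 607≥426, walk score 96≥82).
P3: not dominated (best commute).
P4: not dominated (best walk score).
P5: not dominated.
P6: not dominated.
P7: dominated by P9 (commute 32≤34, size 1136≥914, walk score 84≥66).
P8: dominated by P3 (commute 13≤36, size 1463≥1375, walk score 42≥37).
P9: not dominated.
P10: dominated by P3 (commute 13≤25, size 1463≥495, walk score 42≥42).
Pareto-optimal: P3, P4, P5, P6, P9 → 5.

5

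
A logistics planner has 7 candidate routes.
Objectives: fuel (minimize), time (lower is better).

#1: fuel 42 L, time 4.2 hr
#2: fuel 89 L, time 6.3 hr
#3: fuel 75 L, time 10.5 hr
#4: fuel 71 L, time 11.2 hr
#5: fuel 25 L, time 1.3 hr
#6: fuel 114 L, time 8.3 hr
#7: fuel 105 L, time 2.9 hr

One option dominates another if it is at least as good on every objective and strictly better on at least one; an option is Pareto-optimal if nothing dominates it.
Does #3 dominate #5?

No

#3 vs #5: #3 is worse on fuel (75 vs 25), so it does not dominate #5.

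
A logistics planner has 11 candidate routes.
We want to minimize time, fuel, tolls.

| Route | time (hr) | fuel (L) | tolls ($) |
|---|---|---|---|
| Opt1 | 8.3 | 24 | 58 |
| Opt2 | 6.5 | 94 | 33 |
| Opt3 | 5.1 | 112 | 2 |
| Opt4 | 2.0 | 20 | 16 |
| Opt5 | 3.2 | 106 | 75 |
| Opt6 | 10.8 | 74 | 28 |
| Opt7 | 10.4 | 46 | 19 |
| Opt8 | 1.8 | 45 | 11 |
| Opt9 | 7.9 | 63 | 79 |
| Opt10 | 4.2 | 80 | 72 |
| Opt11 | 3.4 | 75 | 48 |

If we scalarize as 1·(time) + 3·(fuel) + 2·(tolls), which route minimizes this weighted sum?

Opt4

Opt1: 1·8.3 + 3·24 + 2·58 = 196.3
Opt2: 1·6.5 + 3·94 + 2·33 = 354.5
Opt3: 1·5.1 + 3·112 + 2·2 = 345.1
Opt4: 1·2.0 + 3·20 + 2·16 = 94.0
Opt5: 1·3.2 + 3·106 + 2·75 = 471.2
Opt6: 1·10.8 + 3·74 + 2·28 = 288.8
Opt7: 1·10.4 + 3·46 + 2·19 = 186.4
Opt8: 1·1.8 + 3·45 + 2·11 = 158.8
Opt9: 1·7.9 + 3·63 + 2·79 = 354.9
Opt10: 1·4.2 + 3·80 + 2·72 = 388.2
Opt11: 1·3.4 + 3·75 + 2·48 = 324.4
Lowest: Opt4 at 94.0.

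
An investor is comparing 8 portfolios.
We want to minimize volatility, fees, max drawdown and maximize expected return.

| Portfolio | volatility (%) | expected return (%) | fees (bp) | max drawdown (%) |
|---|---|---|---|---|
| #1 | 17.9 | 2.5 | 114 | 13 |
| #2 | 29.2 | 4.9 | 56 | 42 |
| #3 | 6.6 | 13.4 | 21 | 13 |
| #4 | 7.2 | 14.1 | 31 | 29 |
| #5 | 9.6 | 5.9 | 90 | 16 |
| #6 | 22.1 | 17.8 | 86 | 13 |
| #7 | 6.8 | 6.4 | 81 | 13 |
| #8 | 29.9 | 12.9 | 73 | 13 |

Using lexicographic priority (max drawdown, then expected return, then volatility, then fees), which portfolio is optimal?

#6

First minimize max drawdown: best is 13, kept {#1, #3, #6, #7, #8}.
Then maximize expected return: best is 17.8, kept {#6}.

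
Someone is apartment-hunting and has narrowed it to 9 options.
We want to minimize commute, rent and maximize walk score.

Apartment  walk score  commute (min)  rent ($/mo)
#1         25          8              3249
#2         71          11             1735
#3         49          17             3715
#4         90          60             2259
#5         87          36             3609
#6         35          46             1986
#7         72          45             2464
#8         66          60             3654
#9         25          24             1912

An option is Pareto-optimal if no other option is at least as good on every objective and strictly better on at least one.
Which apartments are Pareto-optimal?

#1: not dominated (best commute).
#2: not dominated (best rent).
#3: dominated by #2 (walk score 71≥49, commute 11≤17, rent 1735≤3715).
#4: not dominated (best walk score).
#5: not dominated.
#6: dominated by #2 (walk score 71≥35, commute 11≤46, rent 1735≤1986).
#7: not dominated.
#8: dominated by #2 (walk score 71≥66, commute 11≤60, rent 1735≤3654).
#9: dominated by #2 (walk score 71≥25, commute 11≤24, rent 1735≤1912).

#1, #2, #4, #5, #7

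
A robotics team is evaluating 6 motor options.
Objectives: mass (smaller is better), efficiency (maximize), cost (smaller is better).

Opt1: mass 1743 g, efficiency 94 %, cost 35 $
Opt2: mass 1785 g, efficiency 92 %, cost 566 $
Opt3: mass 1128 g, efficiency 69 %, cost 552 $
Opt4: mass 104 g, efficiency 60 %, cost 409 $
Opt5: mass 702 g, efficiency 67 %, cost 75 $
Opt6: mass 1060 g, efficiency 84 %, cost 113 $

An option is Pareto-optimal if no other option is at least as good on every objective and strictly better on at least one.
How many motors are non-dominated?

4

Opt1: not dominated (best efficiency).
Opt2: dominated by Opt1 (mass 1743≤1785, efficiency 94≥92, cost 35≤566).
Opt3: dominated by Opt6 (mass 1060≤1128, efficiency 84≥69, cost 113≤552).
Opt4: not dominated (best mass).
Opt5: not dominated.
Opt6: not dominated.
Pareto-optimal: Opt1, Opt4, Opt5, Opt6 → 4.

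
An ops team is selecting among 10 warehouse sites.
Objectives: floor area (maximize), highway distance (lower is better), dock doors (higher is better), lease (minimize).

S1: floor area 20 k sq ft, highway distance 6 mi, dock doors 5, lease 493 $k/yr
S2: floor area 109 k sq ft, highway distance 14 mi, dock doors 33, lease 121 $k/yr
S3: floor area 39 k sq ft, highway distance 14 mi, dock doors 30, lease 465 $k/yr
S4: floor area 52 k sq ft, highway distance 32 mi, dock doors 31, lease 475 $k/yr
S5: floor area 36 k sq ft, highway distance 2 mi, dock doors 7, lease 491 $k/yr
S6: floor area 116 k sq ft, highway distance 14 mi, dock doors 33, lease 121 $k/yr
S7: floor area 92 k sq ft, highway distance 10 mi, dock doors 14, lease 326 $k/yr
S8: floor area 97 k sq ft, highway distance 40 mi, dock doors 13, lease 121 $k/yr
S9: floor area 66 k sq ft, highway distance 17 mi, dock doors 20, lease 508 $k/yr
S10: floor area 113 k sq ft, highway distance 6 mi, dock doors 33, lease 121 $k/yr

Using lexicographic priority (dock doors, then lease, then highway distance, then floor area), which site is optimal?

First maximize dock doors: best is 33, kept {S2, S6, S10}.
Then minimize lease: best is 121, kept {S2, S6, S10}.
Then minimize highway distance: best is 6, kept {S10}.

S10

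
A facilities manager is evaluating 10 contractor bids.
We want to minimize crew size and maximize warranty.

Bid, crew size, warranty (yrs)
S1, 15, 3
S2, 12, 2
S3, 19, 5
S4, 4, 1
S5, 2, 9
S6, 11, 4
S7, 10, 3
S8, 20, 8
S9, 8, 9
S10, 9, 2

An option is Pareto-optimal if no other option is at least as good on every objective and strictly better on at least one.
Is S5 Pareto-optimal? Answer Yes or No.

S1: worse on crew size (15 vs 2).
S2: worse on crew size (12 vs 2).
S3: worse on crew size (19 vs 2).
S4: worse on crew size (4 vs 2).
S6: worse on crew size (11 vs 2).
S7: worse on crew size (10 vs 2).
S8: worse on crew size (20 vs 2).
S9: worse on crew size (8 vs 2).
S10: worse on crew size (9 vs 2).
No option is at least as good as S5 on every objective and strictly better on one.

Yes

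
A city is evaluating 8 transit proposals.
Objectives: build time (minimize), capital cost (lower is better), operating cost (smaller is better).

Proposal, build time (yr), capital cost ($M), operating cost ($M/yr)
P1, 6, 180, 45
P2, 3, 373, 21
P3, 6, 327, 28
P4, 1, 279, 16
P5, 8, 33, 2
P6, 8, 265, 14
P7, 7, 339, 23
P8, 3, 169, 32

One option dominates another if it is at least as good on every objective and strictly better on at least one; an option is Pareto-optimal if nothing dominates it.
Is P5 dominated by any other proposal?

P1: worse on capital cost (180 vs 33).
P2: worse on capital cost (373 vs 33).
P3: worse on capital cost (327 vs 33).
P4: worse on capital cost (279 vs 33).
P6: worse on capital cost (265 vs 33).
P7: worse on capital cost (339 vs 33).
P8: worse on capital cost (169 vs 33).
No option is at least as good as P5 on every objective and strictly better on one.

No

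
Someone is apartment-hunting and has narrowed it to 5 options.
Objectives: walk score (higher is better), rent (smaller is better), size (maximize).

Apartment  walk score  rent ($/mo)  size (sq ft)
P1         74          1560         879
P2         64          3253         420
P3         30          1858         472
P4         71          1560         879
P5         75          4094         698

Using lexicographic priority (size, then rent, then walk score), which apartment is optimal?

First maximize size: best is 879, kept {P1, P4}.
Then minimize rent: best is 1560, kept {P1, P4}.
Then maximize walk score: best is 74, kept {P1}.

P1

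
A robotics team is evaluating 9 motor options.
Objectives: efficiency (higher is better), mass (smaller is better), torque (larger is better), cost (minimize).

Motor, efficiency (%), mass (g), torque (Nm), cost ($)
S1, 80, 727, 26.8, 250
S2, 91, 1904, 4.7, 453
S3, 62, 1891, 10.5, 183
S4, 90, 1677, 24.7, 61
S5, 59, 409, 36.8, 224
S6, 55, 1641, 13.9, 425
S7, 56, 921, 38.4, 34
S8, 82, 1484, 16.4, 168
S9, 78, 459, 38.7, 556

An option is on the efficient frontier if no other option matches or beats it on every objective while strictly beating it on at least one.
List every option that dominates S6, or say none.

S1: efficiency 80≥55, mass 727≤1641, torque 26.8≥13.9, cost 250≤425 — dominates S6.
S5: efficiency 59≥55, mass 409≤1641, torque 36.8≥13.9, cost 224≤425 — dominates S6.
S7: efficiency 56≥55, mass 921≤1641, torque 38.4≥13.9, cost 34≤425 — dominates S6.
S8: efficiency 82≥55, mass 1484≤1641, torque 16.4≥13.9, cost 168≤425 — dominates S6.
Others (S2, S3, S4, S9) are each worse than S6 on at least one objective.

S1, S5, S7, S8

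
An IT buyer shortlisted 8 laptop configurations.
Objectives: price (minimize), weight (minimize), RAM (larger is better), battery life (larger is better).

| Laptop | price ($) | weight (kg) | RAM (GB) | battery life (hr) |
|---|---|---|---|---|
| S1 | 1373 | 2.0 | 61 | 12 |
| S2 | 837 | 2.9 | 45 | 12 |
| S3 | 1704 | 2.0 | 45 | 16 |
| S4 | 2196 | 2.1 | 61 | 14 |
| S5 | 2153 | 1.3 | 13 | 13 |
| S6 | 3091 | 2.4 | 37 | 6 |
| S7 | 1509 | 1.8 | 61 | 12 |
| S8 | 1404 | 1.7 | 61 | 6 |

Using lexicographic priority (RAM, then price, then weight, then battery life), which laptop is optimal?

S1

First maximize RAM: best is 61, kept {S1, S4, S7, S8}.
Then minimize price: best is 1373, kept {S1}.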